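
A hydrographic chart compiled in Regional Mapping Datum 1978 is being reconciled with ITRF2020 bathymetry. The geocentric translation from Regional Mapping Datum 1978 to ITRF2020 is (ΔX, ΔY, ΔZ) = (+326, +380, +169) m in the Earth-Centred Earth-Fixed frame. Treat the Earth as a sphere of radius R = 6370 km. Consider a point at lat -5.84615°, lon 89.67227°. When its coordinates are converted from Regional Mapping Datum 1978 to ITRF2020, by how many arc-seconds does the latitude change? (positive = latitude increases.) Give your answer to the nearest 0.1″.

sin φ = -0.101858, cos φ = 0.994799, sin λ = 0.999984, cos λ = 0.005720.
North component: ΔN = −sin φ cos λ·ΔX − sin φ sin λ·ΔY + cos φ·ΔZ = −(-0.101858)(0.005720)(326) − (-0.101858)(0.999984)(380) + (0.994799)(169) = 207.02 m.
1° of latitude spans πR/180 = 111177 m, so Δφ = 207.02 / 111177 × 3600 = 6.703″.

Δφ = 6.7″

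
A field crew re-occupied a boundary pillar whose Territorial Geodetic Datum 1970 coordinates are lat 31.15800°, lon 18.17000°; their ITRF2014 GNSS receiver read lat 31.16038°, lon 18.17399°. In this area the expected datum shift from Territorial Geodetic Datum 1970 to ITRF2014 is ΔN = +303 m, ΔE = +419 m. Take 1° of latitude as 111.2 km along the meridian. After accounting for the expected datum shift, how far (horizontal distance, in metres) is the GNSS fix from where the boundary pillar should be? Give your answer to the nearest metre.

55 m

Observed coordinate differences: Δφ = +0.00238°, Δλ = +0.00399°.
Converting to metres (1° lat = 111200 m, cos φ = 0.855744): observed ΔN = 264.7 m, observed ΔE = 379.7 m.
Subtracting the expected shift leaves a residual of 264.7 − (303) = -38.3 m north and 379.7 − (419) = -39.3 m east.
Residual distance = √((-38.3)² + (-39.3)²) = 54.9 m.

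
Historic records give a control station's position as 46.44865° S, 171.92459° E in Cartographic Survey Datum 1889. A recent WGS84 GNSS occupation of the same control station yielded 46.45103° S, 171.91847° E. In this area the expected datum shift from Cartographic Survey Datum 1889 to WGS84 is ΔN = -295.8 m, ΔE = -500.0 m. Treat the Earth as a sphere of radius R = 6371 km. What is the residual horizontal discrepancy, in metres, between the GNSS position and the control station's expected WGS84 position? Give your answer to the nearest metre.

Observed coordinate differences: Δφ = -0.00238°, Δλ = -0.00612°.
Converting to metres (1° lat = 111195 m, cos φ = 0.689004): observed ΔN = -264.6 m, observed ΔE = -468.9 m.
Subtracting the expected shift leaves a residual of -264.6 − (-295.8) = 31.2 m north and -468.9 − (-500.0) = 31.1 m east.
Residual distance = √(31.2² + 31.1²) = 44.0 m.

44 m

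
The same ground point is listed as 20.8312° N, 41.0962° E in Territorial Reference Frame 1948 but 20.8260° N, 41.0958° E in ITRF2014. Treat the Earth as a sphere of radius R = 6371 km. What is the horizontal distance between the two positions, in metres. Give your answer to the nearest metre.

580 m

Δφ = 20.8260° − 20.8312° = -0.0052°; Δλ = 41.0958° − 41.0962° = -0.0004°.
1° along a meridian = πR/180 = 111195 m.
ΔN = Δφ × 111195 = -578.2 m; ΔE = Δλ × 111195 × cos(20.8312°) = -0.0004 × 111195 × 0.934632 = -41.6 m.
Distance = √(ΔE² + ΔN²) = √((-41.6)² + (-578.2)²) = 579.7 m.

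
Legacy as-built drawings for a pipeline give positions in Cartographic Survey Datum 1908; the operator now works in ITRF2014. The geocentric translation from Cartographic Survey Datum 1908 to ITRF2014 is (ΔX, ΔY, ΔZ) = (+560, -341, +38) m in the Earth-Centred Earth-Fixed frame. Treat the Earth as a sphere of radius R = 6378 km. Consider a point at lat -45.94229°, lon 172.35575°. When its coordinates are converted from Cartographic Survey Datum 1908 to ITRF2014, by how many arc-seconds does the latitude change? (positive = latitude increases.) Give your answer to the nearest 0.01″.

Δφ = -13.10″

sin φ = -0.718640, cos φ = 0.695383, sin λ = 0.133022, cos λ = -0.991113.
North component: ΔN = −sin φ cos λ·ΔX − sin φ sin λ·ΔY + cos φ·ΔZ = −(-0.718640)(-0.991113)(560) − (-0.718640)(0.133022)(-341) + (0.695383)(38) = -405.04 m.
1° of latitude spans πR/180 = 111317 m, so Δφ = -405.04 / 111317 × 3600 = -13.099″.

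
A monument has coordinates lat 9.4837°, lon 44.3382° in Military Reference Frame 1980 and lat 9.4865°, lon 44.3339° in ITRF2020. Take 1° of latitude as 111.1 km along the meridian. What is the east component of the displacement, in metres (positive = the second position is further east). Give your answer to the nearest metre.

Δφ = 9.4865° − 9.4837° = +0.0028°; Δλ = 44.3339° − 44.3382° = -0.0043°.
ΔN = Δφ × 111100 = 311.1 m; ΔE = Δλ × 111100 × cos(9.4837°) = -0.0043 × 111100 × 0.986333 = -471.2 m.

ΔE = -471 m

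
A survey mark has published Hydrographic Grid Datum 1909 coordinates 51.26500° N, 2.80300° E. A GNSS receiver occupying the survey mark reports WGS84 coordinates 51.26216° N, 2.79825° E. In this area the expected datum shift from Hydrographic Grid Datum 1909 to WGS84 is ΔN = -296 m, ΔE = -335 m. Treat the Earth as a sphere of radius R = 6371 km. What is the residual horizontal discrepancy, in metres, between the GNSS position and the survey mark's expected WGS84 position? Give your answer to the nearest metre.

20 m

Observed coordinate differences: Δφ = -0.00284°, Δλ = -0.00475°.
Converting to metres (1° lat = 111195 m, cos φ = 0.625719): observed ΔN = -315.8 m, observed ΔE = -330.5 m.
Subtracting the expected shift leaves a residual of -315.8 − (-296) = -19.8 m north and -330.5 − (-335) = 4.5 m east.
Residual distance = √((-19.8)² + 4.5²) = 20.3 m.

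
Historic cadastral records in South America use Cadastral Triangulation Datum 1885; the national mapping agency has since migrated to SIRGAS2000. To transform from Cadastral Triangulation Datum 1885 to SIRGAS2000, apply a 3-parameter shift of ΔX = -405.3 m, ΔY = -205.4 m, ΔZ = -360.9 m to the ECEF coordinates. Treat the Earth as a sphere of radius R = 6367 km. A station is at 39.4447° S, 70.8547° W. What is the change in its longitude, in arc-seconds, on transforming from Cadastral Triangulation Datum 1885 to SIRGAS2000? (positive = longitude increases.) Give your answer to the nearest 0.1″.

sin φ = -0.635333, cos φ = 0.772238, sin λ = -0.944690, cos λ = 0.327965.
East component: ΔE = −sin λ·ΔX + cos λ·ΔY = −(-0.944690)(-405.3) + (0.327965)(-205.4) = -450.25 m.
1° of latitude spans πR/180 = 111125 m; at latitude φ, 1° of longitude spans that × cos φ = 85815.1 m, so Δλ = -450.25 / 85815.1 × 3600 = -18.888″.

Δλ = -18.9″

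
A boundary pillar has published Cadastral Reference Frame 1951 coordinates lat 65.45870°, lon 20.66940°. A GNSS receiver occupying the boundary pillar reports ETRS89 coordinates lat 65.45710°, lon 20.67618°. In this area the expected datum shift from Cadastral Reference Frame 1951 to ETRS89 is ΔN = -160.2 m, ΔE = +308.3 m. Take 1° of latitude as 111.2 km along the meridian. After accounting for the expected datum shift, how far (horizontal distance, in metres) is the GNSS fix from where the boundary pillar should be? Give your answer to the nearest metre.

Observed coordinate differences: Δφ = -0.00160°, Δλ = +0.00678°.
Converting to metres (1° lat = 111200 m, cos φ = 0.415349): observed ΔN = -177.9 m, observed ΔE = 313.1 m.
Subtracting the expected shift leaves a residual of -177.9 − (-160.2) = -17.7 m north and 313.1 − (308.3) = 4.8 m east.
Residual distance = √((-17.7)² + 4.8²) = 18.4 m.

18 m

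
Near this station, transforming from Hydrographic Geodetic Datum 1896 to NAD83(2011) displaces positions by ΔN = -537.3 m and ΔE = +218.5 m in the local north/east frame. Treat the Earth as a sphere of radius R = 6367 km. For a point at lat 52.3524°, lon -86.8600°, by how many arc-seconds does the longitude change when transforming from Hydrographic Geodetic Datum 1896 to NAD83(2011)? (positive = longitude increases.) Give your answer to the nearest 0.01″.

At latitude 52.3524°, cos φ = 0.610803.
One radian of longitude at latitude φ spans R cos φ, so Δλ = ΔE / (R cos φ) = 218.5 / (6367000 × 0.610803) = 5.6184e-05 rad = 11.589″.

Δλ = 11.59″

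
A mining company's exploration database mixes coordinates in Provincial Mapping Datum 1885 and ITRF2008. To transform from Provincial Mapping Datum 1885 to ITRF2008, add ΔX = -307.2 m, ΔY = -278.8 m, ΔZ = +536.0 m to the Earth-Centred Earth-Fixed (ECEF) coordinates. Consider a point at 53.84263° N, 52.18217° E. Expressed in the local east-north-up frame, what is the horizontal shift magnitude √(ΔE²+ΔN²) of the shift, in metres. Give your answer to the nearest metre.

The local east axis at (φ, λ) is (−sin λ, cos λ, 0), so ΔE = −sin(52.18217°)·(-307.2) + cos(52.18217°)·(-278.8) = 71.73 m.
The local north axis is (−sin φ cos λ, −sin φ sin λ, cos φ), giving ΔN = 152.082 + 177.823 + 316.243 = 646.15 m.
Horizontal magnitude = √(ΔE² + ΔN²) = √(71.73² + 646.15²) = 650.12 m.

650 m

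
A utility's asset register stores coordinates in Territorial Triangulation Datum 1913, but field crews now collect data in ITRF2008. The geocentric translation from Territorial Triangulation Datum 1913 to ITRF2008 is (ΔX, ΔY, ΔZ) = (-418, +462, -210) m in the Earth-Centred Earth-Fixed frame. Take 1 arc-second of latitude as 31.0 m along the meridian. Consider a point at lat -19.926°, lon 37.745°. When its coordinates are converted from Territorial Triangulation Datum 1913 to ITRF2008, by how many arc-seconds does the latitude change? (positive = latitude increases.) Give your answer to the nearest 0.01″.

Δφ = -6.89″

sin φ = -0.340806, cos φ = 0.940134, sin λ = 0.612148, cos λ = 0.790743.
North component: ΔN = −sin φ cos λ·ΔX − sin φ sin λ·ΔY + cos φ·ΔZ = −(-0.340806)(0.790743)(-418) − (-0.340806)(0.612148)(462) + (0.940134)(-210) = -213.69 m.
1° of latitude spans 3600 × 31.00 = 111600 m, so Δφ = -213.69 / 111600 × 3600 = -6.893″.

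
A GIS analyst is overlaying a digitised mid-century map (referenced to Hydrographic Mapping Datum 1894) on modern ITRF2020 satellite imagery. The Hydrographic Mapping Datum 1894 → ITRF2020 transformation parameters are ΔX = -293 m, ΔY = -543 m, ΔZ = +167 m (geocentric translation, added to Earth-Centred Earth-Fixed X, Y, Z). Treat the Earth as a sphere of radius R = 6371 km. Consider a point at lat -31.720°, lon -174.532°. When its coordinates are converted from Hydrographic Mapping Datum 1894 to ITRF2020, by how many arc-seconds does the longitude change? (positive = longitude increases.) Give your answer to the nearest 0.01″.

Δλ = 19.51″

sin φ = -0.525769, cos φ = 0.850628, sin λ = -0.095290, cos λ = -0.995450.
East component: ΔE = −sin λ·ΔX + cos λ·ΔY = −(-0.095290)(-293) + (-0.995450)(-543) = 512.61 m.
1° of latitude spans πR/180 = 111195 m; at latitude φ, 1° of longitude spans that × cos φ = 94585.5 m, so Δλ = 512.61 / 94585.5 × 3600 = 19.510″.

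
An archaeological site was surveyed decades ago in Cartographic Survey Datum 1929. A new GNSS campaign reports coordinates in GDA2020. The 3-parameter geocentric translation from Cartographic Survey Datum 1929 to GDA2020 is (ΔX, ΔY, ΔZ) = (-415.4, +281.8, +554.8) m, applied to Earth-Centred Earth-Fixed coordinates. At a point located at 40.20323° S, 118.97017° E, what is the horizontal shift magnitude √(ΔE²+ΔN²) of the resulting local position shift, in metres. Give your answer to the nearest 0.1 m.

At φ = -40.20323°, λ = 118.97017°: sin φ = -0.645501, cos φ = 0.763760, sin λ = 0.874872, cos λ = -0.484354.
ΔE = −sin λ·ΔX + cos λ·ΔY = −(0.874872)·(-415.4) + (-0.484354)·(281.8) = 226.93 m.
ΔN = −sin φ cos λ·ΔX − sin φ sin λ·ΔY + cos φ·ΔZ = −(-0.645501)(-0.484354)(-415.4) − (-0.645501)(0.874872)(281.8) + (0.763760)(554.8) = 712.75 m.
Horizontal magnitude = √(ΔE² + ΔN²) = √(226.93² + 712.75²) = 748.00 m.

748.0 m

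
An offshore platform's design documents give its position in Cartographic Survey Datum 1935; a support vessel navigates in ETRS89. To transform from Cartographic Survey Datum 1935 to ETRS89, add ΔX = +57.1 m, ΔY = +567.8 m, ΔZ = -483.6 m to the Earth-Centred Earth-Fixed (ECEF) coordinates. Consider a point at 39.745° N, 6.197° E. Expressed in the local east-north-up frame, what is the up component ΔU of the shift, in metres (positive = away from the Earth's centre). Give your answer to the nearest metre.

At φ = 39.745°, λ = 6.197°: sin φ = 0.639372, cos φ = 0.768898, sin λ = 0.107947, cos λ = 0.994157.
ΔU = cos φ cos λ·ΔX + cos φ sin λ·ΔY + sin φ·ΔZ = (0.768898)(0.994157)(57.1) + (0.768898)(0.107947)(567.8) + (0.639372)(-483.6) = -218.43 m.

ΔU = -218 m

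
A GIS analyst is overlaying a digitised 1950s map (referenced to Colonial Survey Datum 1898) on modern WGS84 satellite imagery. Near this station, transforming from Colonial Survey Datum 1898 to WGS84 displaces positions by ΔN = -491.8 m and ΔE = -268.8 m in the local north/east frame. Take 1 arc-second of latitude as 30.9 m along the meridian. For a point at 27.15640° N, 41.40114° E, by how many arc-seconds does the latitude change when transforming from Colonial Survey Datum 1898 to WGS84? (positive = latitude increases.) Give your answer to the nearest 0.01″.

Δφ = -15.92″

1″ of latitude = 30.90 m, so Δφ = -491.8 / 30.90 = -15.916″.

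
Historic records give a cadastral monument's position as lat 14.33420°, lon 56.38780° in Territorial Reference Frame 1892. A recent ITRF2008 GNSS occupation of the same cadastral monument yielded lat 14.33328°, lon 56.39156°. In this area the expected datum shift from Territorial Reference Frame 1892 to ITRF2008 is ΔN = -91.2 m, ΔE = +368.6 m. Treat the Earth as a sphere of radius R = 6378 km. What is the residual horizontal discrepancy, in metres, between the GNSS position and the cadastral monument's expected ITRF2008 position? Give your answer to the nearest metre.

39 m

Observed coordinate differences: Δφ = -0.00092°, Δλ = +0.00376°.
Converting to metres (1° lat = 111317 m, cos φ = 0.968868): observed ΔN = -102.4 m, observed ΔE = 405.5 m.
Subtracting the expected shift leaves a residual of -102.4 − (-91.2) = -11.2 m north and 405.5 − (368.6) = 36.9 m east.
Residual distance = √((-11.2)² + 36.9²) = 38.6 m.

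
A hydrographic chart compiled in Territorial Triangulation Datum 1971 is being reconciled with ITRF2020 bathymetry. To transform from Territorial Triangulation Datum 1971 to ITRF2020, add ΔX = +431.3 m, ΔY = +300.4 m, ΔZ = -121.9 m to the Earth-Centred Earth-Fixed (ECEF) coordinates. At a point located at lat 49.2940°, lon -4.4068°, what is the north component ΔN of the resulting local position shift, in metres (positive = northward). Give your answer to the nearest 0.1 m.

ΔN = -388.0 m

At φ = 49.2940°, λ = -4.4068°: sin φ = 0.758066, cos φ = 0.652178, sin λ = -0.076837, cos λ = 0.997044.
ΔN = −sin φ cos λ·ΔX − sin φ sin λ·ΔY + cos φ·ΔZ = −(0.758066)(0.997044)(431.3) − (0.758066)(-0.076837)(300.4) + (0.652178)(-121.9) = -387.99 m.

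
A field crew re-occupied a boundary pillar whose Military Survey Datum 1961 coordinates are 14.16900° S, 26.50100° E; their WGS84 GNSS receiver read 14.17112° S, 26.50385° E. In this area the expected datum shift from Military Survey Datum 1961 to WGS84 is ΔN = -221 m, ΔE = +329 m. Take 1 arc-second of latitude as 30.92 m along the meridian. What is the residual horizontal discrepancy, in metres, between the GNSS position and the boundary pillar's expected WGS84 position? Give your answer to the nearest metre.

Observed coordinate differences: Δφ = -0.00212°, Δλ = +0.00285°.
Converting to metres (1° lat = 111312 m, cos φ = 0.969578): observed ΔN = -236.0 m, observed ΔE = 307.6 m.
Subtracting the expected shift leaves a residual of -236.0 − (-221) = -15.0 m north and 307.6 − (329) = -21.4 m east.
Residual distance = √((-15.0)² + (-21.4)²) = 26.1 m.

26 m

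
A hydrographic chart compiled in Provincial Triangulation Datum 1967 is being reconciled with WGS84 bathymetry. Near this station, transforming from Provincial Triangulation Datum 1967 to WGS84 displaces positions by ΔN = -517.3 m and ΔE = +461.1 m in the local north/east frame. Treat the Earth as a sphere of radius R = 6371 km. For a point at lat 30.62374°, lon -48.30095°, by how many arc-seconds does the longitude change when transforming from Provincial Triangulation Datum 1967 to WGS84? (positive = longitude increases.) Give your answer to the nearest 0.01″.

At latitude 30.62374°, cos φ = 0.860531.
One radian of longitude at latitude φ spans R cos φ, so Δλ = ΔE / (R cos φ) = 461.1 / (6371000 × 0.860531) = 8.4105e-05 rad = 17.348″.

Δλ = 17.35″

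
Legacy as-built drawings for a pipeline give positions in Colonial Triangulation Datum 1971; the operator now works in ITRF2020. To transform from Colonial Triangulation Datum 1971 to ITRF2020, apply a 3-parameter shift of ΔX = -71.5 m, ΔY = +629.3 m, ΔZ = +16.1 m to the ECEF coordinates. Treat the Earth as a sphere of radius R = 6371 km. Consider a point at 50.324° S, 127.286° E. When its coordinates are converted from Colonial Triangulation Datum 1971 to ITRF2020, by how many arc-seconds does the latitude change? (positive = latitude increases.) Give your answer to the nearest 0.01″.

sin φ = -0.769667, cos φ = 0.638445, sin λ = 0.795622, cos λ = -0.605794.
North component: ΔN = −sin φ cos λ·ΔX − sin φ sin λ·ΔY + cos φ·ΔZ = −(-0.769667)(-0.605794)(-71.5) − (-0.769667)(0.795622)(629.3) + (0.638445)(16.1) = 428.98 m.
1° of latitude spans πR/180 = 111195 m, so Δφ = 428.98 / 111195 × 3600 = 13.888″.

Δφ = 13.89″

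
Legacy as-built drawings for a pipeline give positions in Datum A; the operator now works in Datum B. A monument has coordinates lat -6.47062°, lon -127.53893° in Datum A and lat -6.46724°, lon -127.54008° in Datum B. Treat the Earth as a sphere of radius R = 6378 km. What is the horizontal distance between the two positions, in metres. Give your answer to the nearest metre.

397 m

Δφ = -6.46724° − -6.47062° = +0.00338°; Δλ = -127.54008° − -127.53893° = -0.00115°.
1° along a meridian = πR/180 = 111317 m.
ΔN = Δφ × 111317 = 376.3 m; ΔE = Δλ × 111317 × cos(-6.47062°) = -0.00115 × 111317 × 0.993630 = -127.2 m.
Distance = √(ΔE² + ΔN²) = √((-127.2)² + 376.3²) = 397.2 m.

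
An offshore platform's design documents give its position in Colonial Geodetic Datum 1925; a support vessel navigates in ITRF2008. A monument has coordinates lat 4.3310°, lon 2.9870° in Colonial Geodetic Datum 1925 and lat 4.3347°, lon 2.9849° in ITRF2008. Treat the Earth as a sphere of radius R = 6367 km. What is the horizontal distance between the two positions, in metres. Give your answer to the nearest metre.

Δφ = 4.3347° − 4.3310° = +0.0037°; Δλ = 2.9849° − 2.9870° = -0.0021°.
1° along a meridian = πR/180 = 111125 m.
ΔN = Δφ × 111125 = 411.2 m; ΔE = Δλ × 111125 × cos(4.3310°) = -0.0021 × 111125 × 0.997144 = -232.7 m.
Distance = √(ΔE² + ΔN²) = √((-232.7)² + 411.2²) = 472.4 m.

472 m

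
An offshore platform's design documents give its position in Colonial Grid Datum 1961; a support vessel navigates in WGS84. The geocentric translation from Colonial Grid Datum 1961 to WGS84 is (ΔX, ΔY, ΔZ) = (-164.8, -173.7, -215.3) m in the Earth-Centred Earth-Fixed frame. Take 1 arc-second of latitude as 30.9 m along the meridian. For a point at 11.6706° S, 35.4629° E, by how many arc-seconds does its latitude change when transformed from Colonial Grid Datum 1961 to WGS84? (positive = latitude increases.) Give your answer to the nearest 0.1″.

Δφ = -8.4″

sin φ = -0.202285, cos φ = 0.979327, sin λ = 0.580176, cos λ = 0.814491.
North component: ΔN = −sin φ cos λ·ΔX − sin φ sin λ·ΔY + cos φ·ΔZ = −(-0.202285)(0.814491)(-164.8) − (-0.202285)(0.580176)(-173.7) + (0.979327)(-215.3) = -258.39 m.
1° of latitude spans 3600 × 30.90 = 111240 m, so Δφ = -258.39 / 111240 × 3600 = -8.362″.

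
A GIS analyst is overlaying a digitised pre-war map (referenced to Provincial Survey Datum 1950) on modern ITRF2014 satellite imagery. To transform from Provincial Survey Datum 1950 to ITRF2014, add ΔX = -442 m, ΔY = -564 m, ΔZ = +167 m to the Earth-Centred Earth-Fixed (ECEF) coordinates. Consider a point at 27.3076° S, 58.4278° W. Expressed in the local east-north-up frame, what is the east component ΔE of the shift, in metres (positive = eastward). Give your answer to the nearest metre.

At φ = -27.3076°, λ = -58.4278°: sin φ = -0.458767, cos φ = 0.888556, sin λ = -0.851981, cos λ = 0.523573.
ΔE = −sin λ·ΔX + cos λ·ΔY = −(-0.851981)·(-442) + (0.523573)·(-564) = -671.87 m.

ΔE = -672 m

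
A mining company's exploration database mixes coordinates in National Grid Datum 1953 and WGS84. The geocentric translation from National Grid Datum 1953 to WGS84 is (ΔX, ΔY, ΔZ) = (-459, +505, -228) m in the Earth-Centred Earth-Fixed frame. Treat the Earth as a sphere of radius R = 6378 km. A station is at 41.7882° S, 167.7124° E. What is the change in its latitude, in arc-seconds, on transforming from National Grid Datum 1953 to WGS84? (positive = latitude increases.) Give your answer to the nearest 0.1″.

sin φ = -0.666379, cos φ = 0.745613, sin λ = 0.212819, cos λ = -0.977092.
North component: ΔN = −sin φ cos λ·ΔX − sin φ sin λ·ΔY + cos φ·ΔZ = −(-0.666379)(-0.977092)(-459) − (-0.666379)(0.212819)(505) + (0.745613)(-228) = 200.48 m.
1° of latitude spans πR/180 = 111317 m, so Δφ = 200.48 / 111317 × 3600 = 6.484″.

Δφ = 6.5″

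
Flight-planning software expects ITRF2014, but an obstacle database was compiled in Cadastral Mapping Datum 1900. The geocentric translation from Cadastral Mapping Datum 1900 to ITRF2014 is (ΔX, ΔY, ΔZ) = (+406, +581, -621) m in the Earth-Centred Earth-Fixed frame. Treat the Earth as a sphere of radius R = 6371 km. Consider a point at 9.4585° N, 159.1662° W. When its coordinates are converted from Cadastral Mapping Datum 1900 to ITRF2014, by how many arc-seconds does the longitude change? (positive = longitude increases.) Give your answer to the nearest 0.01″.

Δλ = -13.08″

sin φ = 0.164333, cos φ = 0.986405, sin λ = -0.355658, cos λ = -0.934616.
East component: ΔE = −sin λ·ΔX + cos λ·ΔY = −(-0.355658)(406) + (-0.934616)(581) = -398.61 m.
1° of latitude spans πR/180 = 111195 m; at latitude φ, 1° of longitude spans that × cos φ = 109683.2 m, so Δλ = -398.61 / 109683.2 × 3600 = -13.083″.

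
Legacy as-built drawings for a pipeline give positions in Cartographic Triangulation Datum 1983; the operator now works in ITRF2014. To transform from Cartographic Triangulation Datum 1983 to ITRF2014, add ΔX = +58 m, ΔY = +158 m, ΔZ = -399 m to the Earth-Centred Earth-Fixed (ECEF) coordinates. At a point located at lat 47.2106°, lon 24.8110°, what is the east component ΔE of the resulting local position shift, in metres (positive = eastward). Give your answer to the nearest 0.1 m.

ΔE = 119.1 m

At φ = 47.2106°, λ = 24.8110°: sin φ = 0.733856, cos φ = 0.679306, sin λ = 0.419626, cos λ = 0.907697.
ΔE = −sin λ·ΔX + cos λ·ΔY = −(0.419626)·(58) + (0.907697)·(158) = 119.08 m.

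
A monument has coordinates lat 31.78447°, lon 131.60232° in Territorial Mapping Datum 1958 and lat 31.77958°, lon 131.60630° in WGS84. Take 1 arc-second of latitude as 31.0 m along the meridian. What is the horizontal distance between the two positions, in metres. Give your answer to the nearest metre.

664 m

Δφ = 31.77958° − 31.78447° = -0.00489°; Δλ = 131.60630° − 131.60232° = +0.00398°.
1° of latitude = 3600 × 31.00 = 111600 m.
ΔN = Δφ × 111600 = -545.7 m; ΔE = Δλ × 111600 × cos(31.78447°) = +0.00398 × 111600 × 0.850035 = 377.6 m.
Distance = √(ΔE² + ΔN²) = √(377.6² + (-545.7)²) = 663.6 m.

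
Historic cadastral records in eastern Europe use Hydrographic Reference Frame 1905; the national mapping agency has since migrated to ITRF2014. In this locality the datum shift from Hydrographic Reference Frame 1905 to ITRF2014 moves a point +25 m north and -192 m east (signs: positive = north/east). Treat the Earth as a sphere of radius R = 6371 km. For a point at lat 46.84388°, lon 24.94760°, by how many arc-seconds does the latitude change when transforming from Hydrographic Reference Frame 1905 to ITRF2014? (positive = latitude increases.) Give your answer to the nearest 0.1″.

Δφ = 0.8″

On a sphere of radius R, 1 rad of latitude = R, so Δφ = ΔN / R = 25.0 / 6371000 = 3.9240e-06 rad = 0.809″.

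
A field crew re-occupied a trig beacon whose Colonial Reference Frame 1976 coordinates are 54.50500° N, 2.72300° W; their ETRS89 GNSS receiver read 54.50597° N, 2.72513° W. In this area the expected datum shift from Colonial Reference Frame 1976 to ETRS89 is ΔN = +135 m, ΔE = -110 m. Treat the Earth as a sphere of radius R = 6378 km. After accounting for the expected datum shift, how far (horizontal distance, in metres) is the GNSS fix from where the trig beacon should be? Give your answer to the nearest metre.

39 m

Observed coordinate differences: Δφ = +0.00097°, Δλ = -0.00213°.
Converting to metres (1° lat = 111317 m, cos φ = 0.580632): observed ΔN = 108.0 m, observed ΔE = -137.7 m.
Subtracting the expected shift leaves a residual of 108.0 − (135) = -27.0 m north and -137.7 − (-110) = -27.7 m east.
Residual distance = √((-27.0)² + (-27.7)²) = 38.7 m.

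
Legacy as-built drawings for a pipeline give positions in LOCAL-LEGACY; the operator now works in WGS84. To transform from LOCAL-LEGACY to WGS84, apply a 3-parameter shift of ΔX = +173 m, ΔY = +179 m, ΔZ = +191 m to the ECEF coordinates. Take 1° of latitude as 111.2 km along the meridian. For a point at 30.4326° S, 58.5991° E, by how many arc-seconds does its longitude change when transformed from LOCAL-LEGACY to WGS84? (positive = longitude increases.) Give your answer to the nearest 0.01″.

Δλ = -2.04″

sin φ = -0.506524, cos φ = 0.862226, sin λ = 0.853543, cos λ = 0.521023.
East component: ΔE = −sin λ·ΔX + cos λ·ΔY = −(0.853543)(173) + (0.521023)(179) = -54.40 m.
1° of latitude spans 111200 m; at latitude φ, 1° of longitude spans that × cos φ = 95879.5 m, so Δλ = -54.40 / 95879.5 × 3600 = -2.043″.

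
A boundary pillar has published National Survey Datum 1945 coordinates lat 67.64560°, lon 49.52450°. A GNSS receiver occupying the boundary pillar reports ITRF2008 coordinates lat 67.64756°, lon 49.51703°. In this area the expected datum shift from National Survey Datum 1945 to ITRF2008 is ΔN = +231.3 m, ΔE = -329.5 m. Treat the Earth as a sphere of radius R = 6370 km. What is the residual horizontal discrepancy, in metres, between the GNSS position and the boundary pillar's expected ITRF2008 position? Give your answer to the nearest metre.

19 m

Observed coordinate differences: Δφ = +0.00196°, Δλ = -0.00747°.
Converting to metres (1° lat = 111177 m, cos φ = 0.380334): observed ΔN = 217.9 m, observed ΔE = -315.9 m.
Subtracting the expected shift leaves a residual of 217.9 − (231.3) = -13.4 m north and -315.9 − (-329.5) = 13.6 m east.
Residual distance = √((-13.4)² + 13.6²) = 19.1 m.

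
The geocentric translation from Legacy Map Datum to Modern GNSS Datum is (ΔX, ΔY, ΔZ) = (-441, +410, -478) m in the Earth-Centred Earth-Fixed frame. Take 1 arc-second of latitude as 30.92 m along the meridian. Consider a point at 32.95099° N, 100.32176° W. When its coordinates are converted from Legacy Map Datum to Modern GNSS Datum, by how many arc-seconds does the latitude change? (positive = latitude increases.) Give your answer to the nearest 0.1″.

Δφ = -7.3″

sin φ = 0.543921, cos φ = 0.839136, sin λ = -0.983817, cos λ = -0.179176.
North component: ΔN = −sin φ cos λ·ΔX − sin φ sin λ·ΔY + cos φ·ΔZ = −(0.543921)(-0.179176)(-441) − (0.543921)(-0.983817)(410) + (0.839136)(-478) = -224.69 m.
1° of latitude spans 3600 × 30.92 = 111312 m, so Δφ = -224.69 / 111312 × 3600 = -7.267″.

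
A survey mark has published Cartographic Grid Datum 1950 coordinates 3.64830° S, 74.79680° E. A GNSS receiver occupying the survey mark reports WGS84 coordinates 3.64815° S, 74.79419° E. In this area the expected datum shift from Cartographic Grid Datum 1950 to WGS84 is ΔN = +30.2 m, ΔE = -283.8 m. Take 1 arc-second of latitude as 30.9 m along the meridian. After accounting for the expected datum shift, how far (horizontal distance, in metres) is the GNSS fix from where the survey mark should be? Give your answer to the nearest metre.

15 m

Observed coordinate differences: Δφ = +0.00015°, Δλ = -0.00261°.
Converting to metres (1° lat = 111240 m, cos φ = 0.997973): observed ΔN = 16.7 m, observed ΔE = -289.7 m.
Subtracting the expected shift leaves a residual of 16.7 − (30.2) = -13.5 m north and -289.7 − (-283.8) = -5.9 m east.
Residual distance = √((-13.5)² + (-5.9)²) = 14.8 m.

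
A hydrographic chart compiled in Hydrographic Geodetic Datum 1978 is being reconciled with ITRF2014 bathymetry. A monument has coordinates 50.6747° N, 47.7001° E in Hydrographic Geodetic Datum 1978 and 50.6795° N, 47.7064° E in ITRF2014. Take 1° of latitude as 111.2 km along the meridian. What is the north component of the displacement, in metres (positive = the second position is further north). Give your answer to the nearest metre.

ΔN = 534 m

Δφ = 50.6795° − 50.6747° = +0.0048°; Δλ = 47.7064° − 47.7001° = +0.0063°.
ΔN = Δφ × 111200 = 533.8 m; ΔE = Δλ × 111200 × cos(50.6747°) = +0.0063 × 111200 × 0.633723 = 444.0 m.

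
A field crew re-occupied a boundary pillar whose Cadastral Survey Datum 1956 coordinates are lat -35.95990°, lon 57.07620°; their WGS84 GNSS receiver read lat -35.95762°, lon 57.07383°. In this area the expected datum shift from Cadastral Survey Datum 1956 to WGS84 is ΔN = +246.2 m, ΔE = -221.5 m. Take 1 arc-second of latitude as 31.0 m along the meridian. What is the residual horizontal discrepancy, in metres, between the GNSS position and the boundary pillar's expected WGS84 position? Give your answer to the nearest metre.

11 m

Observed coordinate differences: Δφ = +0.00228°, Δλ = -0.00237°.
Converting to metres (1° lat = 111600 m, cos φ = 0.809428): observed ΔN = 254.4 m, observed ΔE = -214.1 m.
Subtracting the expected shift leaves a residual of 254.4 − (246.2) = 8.2 m north and -214.1 − (-221.5) = 7.4 m east.
Residual distance = √(8.2² + 7.4²) = 11.1 m.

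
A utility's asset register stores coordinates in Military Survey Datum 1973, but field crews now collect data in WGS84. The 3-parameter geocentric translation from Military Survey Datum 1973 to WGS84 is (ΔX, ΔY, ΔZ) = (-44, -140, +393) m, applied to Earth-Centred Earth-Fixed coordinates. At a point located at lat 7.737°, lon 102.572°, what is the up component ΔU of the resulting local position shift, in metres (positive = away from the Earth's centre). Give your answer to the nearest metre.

ΔU = -73 m

At φ = 7.737°, λ = 102.572°: sin φ = 0.134626, cos φ = 0.990896, sin λ = 0.976023, cos λ = -0.217666.
ΔU = cos φ cos λ·ΔX + cos φ sin λ·ΔY + sin φ·ΔZ = (0.990896)(-0.217666)(-44) + (0.990896)(0.976023)(-140) + (0.134626)(393) = -73.00 m.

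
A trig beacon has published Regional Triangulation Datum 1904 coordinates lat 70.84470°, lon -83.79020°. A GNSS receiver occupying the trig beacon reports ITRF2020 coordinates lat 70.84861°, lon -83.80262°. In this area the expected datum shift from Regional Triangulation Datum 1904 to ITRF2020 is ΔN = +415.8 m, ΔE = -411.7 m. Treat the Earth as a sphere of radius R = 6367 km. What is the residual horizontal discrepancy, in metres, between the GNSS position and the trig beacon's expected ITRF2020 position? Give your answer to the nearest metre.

Observed coordinate differences: Δφ = +0.00391°, Δλ = -0.01242°.
Converting to metres (1° lat = 111125 m, cos φ = 0.328130): observed ΔN = 434.5 m, observed ΔE = -452.9 m.
Subtracting the expected shift leaves a residual of 434.5 − (415.8) = 18.7 m north and -452.9 − (-411.7) = -41.2 m east.
Residual distance = √(18.7² + (-41.2)²) = 45.2 m.

45 m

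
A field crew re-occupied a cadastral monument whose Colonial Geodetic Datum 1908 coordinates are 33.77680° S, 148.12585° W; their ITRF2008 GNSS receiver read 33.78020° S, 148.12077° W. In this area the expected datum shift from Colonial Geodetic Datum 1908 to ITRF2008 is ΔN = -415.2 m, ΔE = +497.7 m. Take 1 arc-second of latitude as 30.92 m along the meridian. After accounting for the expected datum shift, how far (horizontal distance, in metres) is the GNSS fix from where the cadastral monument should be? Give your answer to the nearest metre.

46 m

Observed coordinate differences: Δφ = -0.00340°, Δλ = +0.00508°.
Converting to metres (1° lat = 111312 m, cos φ = 0.831210): observed ΔN = -378.5 m, observed ΔE = 470.0 m.
Subtracting the expected shift leaves a residual of -378.5 − (-415.2) = 36.7 m north and 470.0 − (497.7) = -27.7 m east.
Residual distance = √(36.7² + (-27.7)²) = 46.0 m.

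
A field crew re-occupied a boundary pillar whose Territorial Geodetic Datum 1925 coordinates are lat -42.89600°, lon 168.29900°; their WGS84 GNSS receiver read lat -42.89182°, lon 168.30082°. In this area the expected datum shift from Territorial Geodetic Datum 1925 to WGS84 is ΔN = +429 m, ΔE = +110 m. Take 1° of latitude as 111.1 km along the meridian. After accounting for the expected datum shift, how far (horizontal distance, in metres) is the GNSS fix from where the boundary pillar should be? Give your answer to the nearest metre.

Observed coordinate differences: Δφ = +0.00418°, Δλ = +0.00182°.
Converting to metres (1° lat = 111100 m, cos φ = 0.732590): observed ΔN = 464.4 m, observed ΔE = 148.1 m.
Subtracting the expected shift leaves a residual of 464.4 − (429) = 35.4 m north and 148.1 − (110) = 38.1 m east.
Residual distance = √(35.4² + 38.1²) = 52.0 m.

52 m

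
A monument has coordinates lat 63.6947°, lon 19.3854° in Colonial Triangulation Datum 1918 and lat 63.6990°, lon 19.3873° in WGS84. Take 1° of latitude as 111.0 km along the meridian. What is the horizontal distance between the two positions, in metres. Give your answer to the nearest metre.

Δφ = 63.6990° − 63.6947° = +0.0043°; Δλ = 19.3873° − 19.3854° = +0.0019°.
ΔN = Δφ × 111000 = 477.3 m; ΔE = Δλ × 111000 × cos(63.6947°) = +0.0019 × 111000 × 0.443154 = 93.5 m.
Distance = √(ΔE² + ΔN²) = √(93.5² + 477.3²) = 486.4 m.

486 m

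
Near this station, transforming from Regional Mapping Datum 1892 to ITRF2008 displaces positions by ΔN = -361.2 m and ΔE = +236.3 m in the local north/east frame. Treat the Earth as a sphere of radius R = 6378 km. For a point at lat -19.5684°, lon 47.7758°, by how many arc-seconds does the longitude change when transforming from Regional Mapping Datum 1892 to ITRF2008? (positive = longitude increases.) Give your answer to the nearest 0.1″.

Δλ = 8.1″

At latitude -19.5684°, cos φ = 0.942242.
One radian of longitude at latitude φ spans R cos φ, so Δλ = ΔE / (R cos φ) = 236.3 / (6378000 × 0.942242) = 3.9320e-05 rad = 8.110″.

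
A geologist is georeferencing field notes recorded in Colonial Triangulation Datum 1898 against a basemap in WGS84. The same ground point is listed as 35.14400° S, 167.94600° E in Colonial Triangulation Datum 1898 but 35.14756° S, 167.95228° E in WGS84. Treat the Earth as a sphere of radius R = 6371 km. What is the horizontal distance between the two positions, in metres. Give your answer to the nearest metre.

695 m

Δφ = -35.14756° − -35.14400° = -0.00356°; Δλ = 167.95228° − 167.94600° = +0.00628°.
1° along a meridian = πR/180 = 111195 m.
ΔN = Δφ × 111195 = -395.9 m; ΔE = Δλ × 111195 × cos(-35.14400°) = +0.00628 × 111195 × 0.817708 = 571.0 m.
Distance = √(ΔE² + ΔN²) = √(571.0² + (-395.9)²) = 694.8 m.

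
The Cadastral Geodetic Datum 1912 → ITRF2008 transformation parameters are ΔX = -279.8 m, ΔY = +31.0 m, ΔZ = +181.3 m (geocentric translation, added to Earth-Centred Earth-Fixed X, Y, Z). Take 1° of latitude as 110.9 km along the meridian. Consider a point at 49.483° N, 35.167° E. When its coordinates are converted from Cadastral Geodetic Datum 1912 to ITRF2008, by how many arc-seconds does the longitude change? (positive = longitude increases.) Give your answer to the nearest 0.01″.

sin φ = 0.760213, cos φ = 0.649674, sin λ = 0.575962, cos λ = 0.817477.
East component: ΔE = −sin λ·ΔX + cos λ·ΔY = −(0.575962)(-279.8) + (0.817477)(31.0) = 186.50 m.
1° of latitude spans 110900 m; at latitude φ, 1° of longitude spans that × cos φ = 72048.8 m, so Δλ = 186.50 / 72048.8 × 3600 = 9.318″.

Δλ = 9.32″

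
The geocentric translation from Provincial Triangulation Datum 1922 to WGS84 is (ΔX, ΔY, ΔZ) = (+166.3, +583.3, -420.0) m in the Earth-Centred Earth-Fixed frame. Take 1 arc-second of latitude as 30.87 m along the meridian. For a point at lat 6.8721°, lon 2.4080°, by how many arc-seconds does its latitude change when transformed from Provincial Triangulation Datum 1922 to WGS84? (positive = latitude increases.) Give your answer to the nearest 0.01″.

Δφ = -14.25″

sin φ = 0.119653, cos φ = 0.992816, sin λ = 0.042015, cos λ = 0.999117.
North component: ΔN = −sin φ cos λ·ΔX − sin φ sin λ·ΔY + cos φ·ΔZ = −(0.119653)(0.999117)(166.3) − (0.119653)(0.042015)(583.3) + (0.992816)(-420.0) = -439.80 m.
1° of latitude spans 3600 × 30.87 = 111132 m, so Δφ = -439.80 / 111132 × 3600 = -14.247″.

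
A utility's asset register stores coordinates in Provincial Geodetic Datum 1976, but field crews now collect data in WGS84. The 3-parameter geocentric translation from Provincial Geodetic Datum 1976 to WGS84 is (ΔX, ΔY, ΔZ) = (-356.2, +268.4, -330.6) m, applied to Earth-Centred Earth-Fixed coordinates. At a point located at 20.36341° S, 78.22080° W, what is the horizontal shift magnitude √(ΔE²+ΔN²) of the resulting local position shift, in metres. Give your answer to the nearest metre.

At φ = -20.36341°, λ = -78.22080°: sin φ = -0.347973, cos φ = 0.937504, sin λ = -0.978942, cos λ = 0.204141.
ΔE = −sin λ·ΔX + cos λ·ΔY = −(-0.978942)·(-356.2) + (0.204141)·(268.4) = -293.91 m.
ΔN = −sin φ cos λ·ΔX − sin φ sin λ·ΔY + cos φ·ΔZ = −(-0.347973)(0.204141)(-356.2) − (-0.347973)(-0.978942)(268.4) + (0.937504)(-330.6) = -426.67 m.
Horizontal magnitude = √(ΔE² + ΔN²) = √((-293.91)² + (-426.67)²) = 518.10 m.

518 m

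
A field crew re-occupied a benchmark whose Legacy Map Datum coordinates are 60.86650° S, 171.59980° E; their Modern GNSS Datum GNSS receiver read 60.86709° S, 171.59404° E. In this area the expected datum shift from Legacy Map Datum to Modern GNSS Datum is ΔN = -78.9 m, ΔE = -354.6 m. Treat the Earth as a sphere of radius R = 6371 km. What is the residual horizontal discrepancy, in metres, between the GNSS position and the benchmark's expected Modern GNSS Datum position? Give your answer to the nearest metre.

45 m

Observed coordinate differences: Δφ = -0.00059°, Δλ = -0.00576°.
Converting to metres (1° lat = 111195 m, cos φ = 0.486846): observed ΔN = -65.6 m, observed ΔE = -311.8 m.
Subtracting the expected shift leaves a residual of -65.6 − (-78.9) = 13.3 m north and -311.8 − (-354.6) = 42.8 m east.
Residual distance = √(13.3² + 42.8²) = 44.8 m.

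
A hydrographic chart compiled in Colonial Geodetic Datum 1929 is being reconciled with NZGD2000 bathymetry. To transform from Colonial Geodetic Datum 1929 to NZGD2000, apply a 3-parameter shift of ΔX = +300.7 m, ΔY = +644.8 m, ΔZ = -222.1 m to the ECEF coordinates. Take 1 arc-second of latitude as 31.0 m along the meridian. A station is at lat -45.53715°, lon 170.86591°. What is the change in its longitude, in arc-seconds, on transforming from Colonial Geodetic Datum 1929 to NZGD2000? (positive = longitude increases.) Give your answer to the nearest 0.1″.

sin φ = -0.713705, cos φ = 0.700447, sin λ = 0.158746, cos λ = -0.987320.
East component: ΔE = −sin λ·ΔX + cos λ·ΔY = −(0.158746)(300.7) + (-0.987320)(644.8) = -684.36 m.
1° of latitude spans 3600 × 31.00 = 111600 m; at latitude φ, 1° of longitude spans that × cos φ = 78169.8 m, so Δλ = -684.36 / 78169.8 × 3600 = -31.517″.

Δλ = -31.5″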